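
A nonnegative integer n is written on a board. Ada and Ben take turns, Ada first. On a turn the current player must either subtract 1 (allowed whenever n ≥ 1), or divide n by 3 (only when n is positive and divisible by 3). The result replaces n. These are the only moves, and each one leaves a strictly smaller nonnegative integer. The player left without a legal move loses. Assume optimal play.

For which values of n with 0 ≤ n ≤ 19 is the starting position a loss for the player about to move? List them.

Classify positions by backward induction: terminal positions (no move available) are L. From any other position, the mover wins iff some move reaches an L.
n=0: no move → L
n=1: W (go to 0, an L position)
n=2: L (sole option 1(W) is W)
n=3: W (go to 2, an L position)
n=4: L (sole option 3(W) is W)
n=5: W (go to 4, an L position)
n=6: W (go to 2, an L position)
n=7: L (sole option 6(W) is W)
n=8: W (go to 7, an L position)
n=9: L (options 3(W), 8(W) are all W)
n=10: W (go to 9, an L position)
n=11: L (sole option 10(W) is W)
n=12: W (go to 4, an L position)
n=13: L (sole option 12(W) is W)
n=14: W (go to 13, an L position)
n=15: L (options 5(W), 14(W) are all W)
n=16: W (go to 15, an L position)
n=17: L (sole option 16(W) is W)
n=18: W (go to 17, an L position)
n=19: L (sole option 18(W) is W)
The losing starting values of n are exactly the entries labelled L in this table (10 of them).

0, 2, 4, 7, 9, 11, 13, 15, 17, 19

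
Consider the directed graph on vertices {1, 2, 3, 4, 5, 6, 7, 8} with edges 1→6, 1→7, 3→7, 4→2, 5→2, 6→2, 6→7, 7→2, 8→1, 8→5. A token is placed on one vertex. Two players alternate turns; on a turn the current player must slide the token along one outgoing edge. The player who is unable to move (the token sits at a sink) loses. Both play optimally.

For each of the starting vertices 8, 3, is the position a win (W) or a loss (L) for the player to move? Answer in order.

Classify positions by backward induction: terminal positions (no move available) are L. From any other position, the mover wins iff some move reaches an L.
Every edge goes from a vertex to one that appears earlier in the order 2, 4, 5, 7, 6, 3, 1, 8, so processing vertices in that order labels each vertex after all of its successors.
2: no outgoing edge → L
4: W (go to 2, an L position)
5: W (go to 2, an L position)
7: W (go to 2, an L position)
6: W (go to 2, an L position)
3: L (sole option 7(W) is W)
1: L (options 6(W), 7(W) are all W)
8: W (go to 1, an L position)

8: W, 3: L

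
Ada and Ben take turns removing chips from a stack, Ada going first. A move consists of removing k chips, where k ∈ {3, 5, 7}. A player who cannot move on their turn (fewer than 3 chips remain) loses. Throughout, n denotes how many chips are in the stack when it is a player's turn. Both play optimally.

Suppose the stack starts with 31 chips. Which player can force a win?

Ben wins.

Use the standard recursion: the mover loses at a terminal position; elsewhere, the mover wins exactly when some move hands the opponent an L position.
n=0: no move → L
n=1: no move → L
n=2: no move → L
n=3: reaches L-position 0 → W
n=4: reaches L-position 1 → W
n=5: reaches L-position 2 → W
n=6: reaches L-position 1 → W
n=7: reaches L-position 2 → W
n=8: reaches L-position 1 → W
n=9: reaches L-position 2 → W
n=10: only reaches 7(W), 5(W), 3(W), all W → L
n=11: only reaches 8(W), 6(W), 4(W), all W → L
n=12: only reaches 9(W), 7(W), 5(W), all W → L
n=13: reaches L-position 10 → W
n=14: reaches L-position 11 → W
n=15: reaches L-position 12 → W
n=16: reaches L-position 11 → W
n=17: reaches L-position 12 → W
n=18: reaches L-position 11 → W
n=19: reaches L-position 12 → W
n=20: only reaches 17(W), 15(W), 13(W), all W → L
n=21: only reaches 18(W), 16(W), 14(W), all W → L
n=22: only reaches 19(W), 17(W), 15(W), all W → L
n=23: reaches L-position 20 → W
n=24: reaches L-position 21 → W
n=25: reaches L-position 22 → W
n=26: reaches L-position 21 → W
n=27: reaches L-position 22 → W
n=28: reaches L-position 21 → W
n=29: reaches L-position 22 → W
n=30: only reaches 27(W), 25(W), 23(W), all W → L
n=31: only reaches 28(W), 26(W), 24(W), all W → L
The starting position 31 is L: whatever Ada does, the opponent receives a W position.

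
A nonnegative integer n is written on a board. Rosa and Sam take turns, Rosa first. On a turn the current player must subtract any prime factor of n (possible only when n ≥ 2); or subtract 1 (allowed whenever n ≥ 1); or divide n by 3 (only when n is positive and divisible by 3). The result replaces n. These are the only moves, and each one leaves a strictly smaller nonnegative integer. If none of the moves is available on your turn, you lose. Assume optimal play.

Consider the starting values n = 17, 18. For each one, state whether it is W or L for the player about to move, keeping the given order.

17: W, 18: L

Classify positions by backward induction: terminal positions (no move available) are L. From any other position, the mover wins iff some move reaches an L.
n=0: no move → L
n=1: →0(L), so W
n=2: →0(L), so W
n=3: →0(L), so W
n=4: →2(W), 3(W) — all W, so L
n=5: →0(L), so W
n=6: →4(L), so W
n=7: →0(L), so W
n=8: →6(W), 7(W) — all W, so L
n=9: →8(L), so W
n=10: →8(L), so W
n=11: →0(L), so W
n=12: →4(L), so W
n=13: →0(L), so W
n=14: →7(W), 12(W), 13(W) — all W, so L
n=15: →14(L), so W
n=16: →14(L), so W
n=17: →0(L), so W
n=18: →6(W), 15(W), 16(W), 17(W) — all W, so L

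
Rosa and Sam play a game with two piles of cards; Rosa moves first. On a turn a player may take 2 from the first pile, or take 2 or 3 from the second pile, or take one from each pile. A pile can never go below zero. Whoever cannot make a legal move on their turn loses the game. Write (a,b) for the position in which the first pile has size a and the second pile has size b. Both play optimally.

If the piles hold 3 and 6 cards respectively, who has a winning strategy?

Sam wins.

Work bottom-up. With no move the player to move loses. Otherwise the position is W if at least one move leads to an L position for the opponent, and L if every move leads to a W.
No move ever increases a pile, so every position that can arise here has a ≤ 3 and b ≤ 6; it is enough to label the cells with 0 ≤ a ≤ 3 and 0 ≤ b ≤ 6.
Every move lowers a or b (never raises either), so fill the grid row by row in increasing a, and left to right within a row: each cell's successors are then already labelled.
      b=0  b=1  b=2  b=3  b=4  b=5  b=6
a=0:    L    L    W    W    W    L    L
a=1:    L    W    W    W    L    L    W
a=2:    W    W    L    L    W    W    W
a=3:    W    L    L    W    W    W    L
Cells with no legal move (terminal, hence L): (0,0), (0,1), (1,0).
The remaining L cells, each justified by listing all of its moves:
(0,5): →(0,3)(W), (0,2)(W) — all W, so L
(0,6): →(0,4)(W), (0,3)(W) — all W, so L
(1,4): →(1,2)(W), (1,1)(W), (0,3)(W) — all W, so L
(1,5): →(1,3)(W), (1,2)(W), (0,4)(W) — all W, so L
(2,2): →(0,2)(W), (2,0)(W), (1,1)(W) — all W, so L
(2,3): →(0,3)(W), (2,1)(W), (2,0)(W), (1,2)(W) — all W, so L
(3,1): →(1,1)(W), (2,0)(W) — all W, so L
(3,2): →(1,2)(W), (3,0)(W), (2,1)(W) — all W, so L
(3,6): →(1,6)(W), (3,4)(W), (3,3)(W), (2,5)(W) — all W, so L
Every other cell has at least one move into one of the L cells above, so it is W.
Every move from (3,6) reaches a W position, so the mover loses.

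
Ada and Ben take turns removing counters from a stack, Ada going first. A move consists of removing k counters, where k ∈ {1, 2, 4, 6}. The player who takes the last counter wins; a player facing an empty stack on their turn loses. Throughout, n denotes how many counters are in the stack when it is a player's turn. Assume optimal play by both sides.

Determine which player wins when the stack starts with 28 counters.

Ada wins.

Build the W/L table. Terminal = L. A non-terminal position is W if it has a move to some L; otherwise it is L.
n=0: no move → L
n=1: reaches L-position 0 → W
n=2: reaches L-position 0 → W
n=3: only reaches 2(W), 1(W), all W → L
n=4: reaches L-position 3 → W
n=5: reaches L-position 3 → W
n=6: reaches L-position 0 → W
n=7: reaches L-position 3 → W
n=8: only reaches 7(W), 6(W), 4(W), 2(W), all W → L
n=9: reaches L-position 8 → W
n=10: reaches L-position 8 → W
n=11: only reaches 10(W), 9(W), 7(W), 5(W), all W → L
n=12: reaches L-position 11 → W
n=13: reaches L-position 11 → W
n=14: reaches L-position 8 → W
n=15: reaches L-position 11 → W
n=16: only reaches 15(W), 14(W), 12(W), 10(W), all W → L
n=17: reaches L-position 16 → W
n=18: reaches L-position 16 → W
n=19: only reaches 18(W), 17(W), 15(W), 13(W), all W → L
n=20: reaches L-position 19 → W
n=21: reaches L-position 19 → W
n=22: reaches L-position 16 → W
n=23: reaches L-position 19 → W
n=24: only reaches 23(W), 22(W), 20(W), 18(W), all W → L
n=25: reaches L-position 24 → W
n=26: reaches L-position 24 → W
n=27: only reaches 26(W), 25(W), 23(W), 21(W), all W → L
n=28: reaches L-position 27 → W
The starting position 28 is W: Ada should remove 1, leaving 27, handing over an L position.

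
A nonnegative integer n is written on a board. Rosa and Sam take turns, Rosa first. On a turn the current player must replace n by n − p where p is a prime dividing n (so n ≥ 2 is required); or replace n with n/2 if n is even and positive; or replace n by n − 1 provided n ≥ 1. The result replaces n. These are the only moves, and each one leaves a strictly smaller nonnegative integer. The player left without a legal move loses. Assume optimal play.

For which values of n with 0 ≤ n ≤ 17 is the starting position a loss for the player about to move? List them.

Label each position W (a win for the player to move) or L (a loss). A position with no legal move is L; any other position is W exactly when some move reaches an L, and L when every move reaches a W.
n=0: no move → L
n=1: can move to 0, which is L ⇒ W
n=2: can move to 0, which is L ⇒ W
n=3: can move to 0, which is L ⇒ W
n=4: moves to 2(W), 3(W); every one is W ⇒ L
n=5: can move to 0, which is L ⇒ W
n=6: can move to 4, which is L ⇒ W
n=7: can move to 0, which is L ⇒ W
n=8: can move to 4, which is L ⇒ W
n=9: moves to 6(W), 8(W); every one is W ⇒ L
n=10: can move to 9, which is L ⇒ W
n=11: can move to 0, which is L ⇒ W
n=12: can move to 9, which is L ⇒ W
n=13: can move to 0, which is L ⇒ W
n=14: moves to 7(W), 12(W), 13(W); every one is W ⇒ L
n=15: can move to 14, which is L ⇒ W
n=16: can move to 14, which is L ⇒ W
n=17: can move to 0, which is L ⇒ W
Reading off the rows marked L gives the requested list; there are 4 such values of n.

0, 4, 9, 14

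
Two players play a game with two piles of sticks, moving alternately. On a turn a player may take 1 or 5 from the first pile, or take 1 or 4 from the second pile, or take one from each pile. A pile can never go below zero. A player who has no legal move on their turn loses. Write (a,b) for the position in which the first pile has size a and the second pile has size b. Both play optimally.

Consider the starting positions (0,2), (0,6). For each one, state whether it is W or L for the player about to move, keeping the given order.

(0,2): L, (0,6): W

Classify positions by backward induction: terminal positions (no move available) are L. From any other position, the mover wins iff some move reaches an L.
No move ever increases a pile, so every position that can arise here has a ≤ 0 and b ≤ 6; it is enough to label the cells with 0 ≤ a ≤ 0 and 0 ≤ b ≤ 6.
Every move lowers a or b (never raises either), so fill the grid row by row in increasing a, and left to right within a row: each cell's successors are then already labelled.
      b=0  b=1  b=2  b=3  b=4  b=5  b=6
a=0:    L    W    L    W    W    L    W
Cells with no legal move (terminal, hence L): (0,0).
The remaining L cells, each justified by listing all of its moves:
(0,2): only reaches (0,1)(W), which is W → L
(0,5): only reaches (0,4)(W), (0,1)(W), all W → L
Every other cell has at least one move into one of the L cells above, so it is W.
(0,2): one of the L cells justified above, so L
(0,6): the move to (0,5) reaches an L cell, so W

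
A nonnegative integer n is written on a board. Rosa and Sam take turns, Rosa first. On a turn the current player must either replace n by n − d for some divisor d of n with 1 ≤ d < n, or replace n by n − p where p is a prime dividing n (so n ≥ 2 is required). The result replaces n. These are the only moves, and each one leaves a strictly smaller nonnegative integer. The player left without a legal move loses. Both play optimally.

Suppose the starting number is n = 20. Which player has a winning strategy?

Label each position W (a win for the player to move) or L (a loss). A position with no legal move is L; any other position is W exactly when some move reaches an L, and L when every move reaches a W.
n=0: no move → L
n=1: no move → L
n=2: W (go to 0, an L position)
n=3: W (go to 0, an L position)
n=4: L (options 2(W), 3(W) are all W)
n=5: W (go to 0, an L position)
n=6: W (go to 4, an L position)
n=7: W (go to 0, an L position)
n=8: W (go to 4, an L position)
n=9: L (options 6(W), 8(W) are all W)
n=10: W (go to 9, an L position)
n=11: W (go to 0, an L position)
n=12: W (go to 9, an L position)
n=13: W (go to 0, an L position)
n=14: L (options 7(W), 12(W), 13(W) are all W)
n=15: W (go to 14, an L position)
n=16: W (go to 14, an L position)
n=17: W (go to 0, an L position)
n=18: W (go to 9, an L position)
n=19: W (go to 0, an L position)
n=20: L (options 10(W), 15(W), 16(W), 18(W), 19(W) are all W)
Every move from 20 reaches a W position, so the mover loses.

Sam wins.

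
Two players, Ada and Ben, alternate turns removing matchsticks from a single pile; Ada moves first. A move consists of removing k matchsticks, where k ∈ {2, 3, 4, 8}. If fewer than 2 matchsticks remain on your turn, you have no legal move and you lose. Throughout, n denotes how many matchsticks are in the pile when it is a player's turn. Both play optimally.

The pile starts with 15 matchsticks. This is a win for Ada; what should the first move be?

Build the W/L table. Terminal = L. A non-terminal position is W if it has a move to some L; otherwise it is L.
n=0: no move → L
n=1: no move → L
n=2: →0(L), so W
n=3: →1(L), so W
n=4: →1(L), so W
n=5: →1(L), so W
n=6: →4(W), 3(W), 2(W) — all W, so L
n=7: →5(W), 4(W), 3(W) — all W, so L
n=8: →6(L), so W
n=9: →7(L), so W
n=10: →7(L), so W
n=11: →7(L), so W
n=12: →10(W), 9(W), 8(W), 4(W) — all W, so L
n=13: →11(W), 10(W), 9(W), 5(W) — all W, so L
n=14: →12(L), so W
n=15: →13(L), so W
From 15, the L positions reachable in one move are: 13, 12, 7. Any move reaching one of these is winning.

Remove 2, leaving 13.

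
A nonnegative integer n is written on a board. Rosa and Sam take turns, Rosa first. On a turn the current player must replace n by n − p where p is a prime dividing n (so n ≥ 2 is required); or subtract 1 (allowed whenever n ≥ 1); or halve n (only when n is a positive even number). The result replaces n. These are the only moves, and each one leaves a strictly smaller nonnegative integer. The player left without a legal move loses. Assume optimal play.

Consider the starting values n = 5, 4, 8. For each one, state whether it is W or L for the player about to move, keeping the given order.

5: W, 4: L, 8: W

Work bottom-up. With no move the player to move loses. Otherwise the position is W if at least one move leads to an L position for the opponent, and L if every move leads to a W.
n=0: no move → L
n=1: →0(L), so W
n=2: →0(L), so W
n=3: →0(L), so W
n=4: →2(W), 3(W) — all W, so L
n=5: →0(L), so W
n=6: →4(L), so W
n=7: →0(L), so W
n=8: →4(L), so W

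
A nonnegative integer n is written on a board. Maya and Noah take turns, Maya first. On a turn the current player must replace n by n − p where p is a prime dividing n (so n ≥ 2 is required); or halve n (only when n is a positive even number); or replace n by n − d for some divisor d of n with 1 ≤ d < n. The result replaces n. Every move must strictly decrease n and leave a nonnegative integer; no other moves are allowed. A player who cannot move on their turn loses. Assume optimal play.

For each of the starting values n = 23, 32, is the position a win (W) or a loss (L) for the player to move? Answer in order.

Use the standard recursion: the mover loses at a terminal position; elsewhere, the mover wins exactly when some move hands the opponent an L position.
n=0: no move → L
n=1: no move → L
n=2: →0(L), so W
n=3: →0(L), so W
n=4: →2(W), 3(W) — all W, so L
n=5: →0(L), so W
n=6: →4(L), so W
n=7: →0(L), so W
n=8: →4(L), so W
n=9: →6(W), 8(W) — all W, so L
n=10: →9(L), so W
n=11: →0(L), so W
n=12: →9(L), so W
n=13: →0(L), so W
n=14: →7(W), 12(W), 13(W) — all W, so L
n=15: →14(L), so W
n=16: →14(L), so W
n=17: →0(L), so W
n=18: →9(L), so W
n=19: →0(L), so W
n=20: →10(W), 15(W), 16(W), 18(W), 19(W) — all W, so L
n=21: →14(L), so W
n=22: →20(L), so W
n=23: →0(L), so W
n=24: →20(L), so W
n=25: →20(L), so W
n=26: →13(W), 24(W), 25(W) — all W, so L
n=27: →26(L), so W
n=28: →14(L), so W
n=29: →0(L), so W
n=30: →20(L), so W
n=31: →0(L), so W
n=32: →16(W), 24(W), 28(W), 30(W), 31(W) — all W, so L

23: W, 32: L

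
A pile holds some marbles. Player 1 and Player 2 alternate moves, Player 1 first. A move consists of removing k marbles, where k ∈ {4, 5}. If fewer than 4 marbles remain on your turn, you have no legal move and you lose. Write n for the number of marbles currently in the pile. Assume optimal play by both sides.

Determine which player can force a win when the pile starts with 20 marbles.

Work bottom-up. With no move the player to move loses. Otherwise the position is W if at least one move leads to an L position for the opponent, and L if every move leads to a W.
n=0: no move → L
n=1: no move → L
n=2: no move → L
n=3: no move → L
n=4: W (go to 0, an L position)
n=5: W (go to 1, an L position)
n=6: W (go to 2, an L position)
n=7: W (go to 3, an L position)
n=8: W (go to 3, an L position)
n=9: L (options 5(W), 4(W) are all W)
n=10: L (options 6(W), 5(W) are all W)
n=11: L (options 7(W), 6(W) are all W)
n=12: L (options 8(W), 7(W) are all W)
n=13: W (go to 9, an L position)
n=14: W (go to 10, an L position)
n=15: W (go to 11, an L position)
n=16: W (go to 12, an L position)
n=17: W (go to 12, an L position)
n=18: L (options 14(W), 13(W) are all W)
n=19: L (options 15(W), 14(W) are all W)
n=20: L (options 16(W), 15(W) are all W)
Every move from 20 reaches a W position, so the mover loses.

Player 2 wins.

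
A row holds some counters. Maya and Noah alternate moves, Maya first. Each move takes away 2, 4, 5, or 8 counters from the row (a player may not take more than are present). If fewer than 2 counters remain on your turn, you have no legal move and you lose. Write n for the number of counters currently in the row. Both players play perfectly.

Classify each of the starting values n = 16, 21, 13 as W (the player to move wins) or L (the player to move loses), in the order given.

16: L, 21: W, 13: L

Use the standard recursion: the mover loses at a terminal position; elsewhere, the mover wins exactly when some move hands the opponent an L position.
n=0: no move → L
n=1: no move → L
n=2: reaches L-position 0 → W
n=3: reaches L-position 1 → W
n=4: reaches L-position 0 → W
n=5: reaches L-position 1 → W
n=6: reaches L-position 1 → W
n=7: only reaches 5(W), 3(W), 2(W), all W → L
n=8: reaches L-position 0 → W
n=9: reaches L-position 7 → W
n=10: only reaches 8(W), 6(W), 5(W), 2(W), all W → L
n=11: reaches L-position 7 → W
n=12: reaches L-position 10 → W
n=13: only reaches 11(W), 9(W), 8(W), 5(W), all W → L
n=14: reaches L-position 10 → W
n=15: reaches L-position 13 → W
n=16: only reaches 14(W), 12(W), 11(W), 8(W), all W → L
n=17: reaches L-position 13 → W
n=18: reaches L-position 16 → W
n=19: only reaches 17(W), 15(W), 14(W), 11(W), all W → L
n=20: reaches L-position 16 → W
n=21: reaches L-position 19 → W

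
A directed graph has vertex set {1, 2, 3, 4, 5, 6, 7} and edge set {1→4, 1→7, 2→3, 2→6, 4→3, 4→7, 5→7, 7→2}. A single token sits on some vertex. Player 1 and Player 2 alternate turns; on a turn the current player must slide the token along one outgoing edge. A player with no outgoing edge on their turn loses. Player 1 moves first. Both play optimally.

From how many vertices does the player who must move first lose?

3

Work bottom-up. With no move the player to move loses. Otherwise the position is W if at least one move leads to an L position for the opponent, and L if every move leads to a W.
Every edge goes from a vertex to one that appears earlier in the order 6, 3, 2, 7, 4, 1, 5, so processing vertices in that order labels each vertex after all of its successors.
6: no outgoing edge → L
3: no outgoing edge → L
2: W (go to 3, an L position)
7: L (sole option 2(W) is W)
4: W (go to 7, an L position)
1: W (go to 7, an L position)
5: W (go to 7, an L position)
The L vertices are 3, 6, 7; that is 3 in all.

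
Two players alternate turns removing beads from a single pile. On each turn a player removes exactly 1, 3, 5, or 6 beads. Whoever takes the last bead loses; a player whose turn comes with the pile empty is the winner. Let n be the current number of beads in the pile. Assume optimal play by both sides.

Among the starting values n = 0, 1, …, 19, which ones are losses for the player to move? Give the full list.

1, 3, 5, 12, 14, 16

Compute win/loss labels from the base case upward. A position with no move is W. Any other position is W if it can reach an L in one move, else L.
n=0: no move; the opponent has just taken the last bead and therefore loses → W
n=1: only reaches 0(W), which is W → L
n=2: reaches L-position 1 → W
n=3: only reaches 2(W), 0(W), all W → L
n=4: reaches L-position 3 → W
n=5: only reaches 4(W), 2(W), 0(W), all W → L
n=6: reaches L-position 5 → W
n=7: reaches L-position 1 → W
n=8: reaches L-position 5 → W
n=9: reaches L-position 3 → W
n=10: reaches L-position 5 → W
n=11: reaches L-position 5 → W
n=12: only reaches 11(W), 9(W), 7(W), 6(W), all W → L
n=13: reaches L-position 12 → W
n=14: only reaches 13(W), 11(W), 9(W), 8(W), all W → L
n=15: reaches L-position 14 → W
n=16: only reaches 15(W), 13(W), 11(W), 10(W), all W → L
n=17: reaches L-position 16 → W
n=18: reaches L-position 12 → W
n=19: reaches L-position 16 → W
The losing starting values of n are exactly the entries labelled L in this table (6 of them).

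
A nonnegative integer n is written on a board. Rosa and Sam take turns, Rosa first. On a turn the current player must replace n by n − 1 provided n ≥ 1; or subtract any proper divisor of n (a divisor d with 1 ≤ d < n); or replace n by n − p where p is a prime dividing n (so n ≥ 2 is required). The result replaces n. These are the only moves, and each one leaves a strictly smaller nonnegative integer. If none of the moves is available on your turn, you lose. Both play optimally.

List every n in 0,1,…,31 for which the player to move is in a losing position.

0, 4, 9, 14, 20, 26

Compute win/loss labels from the base case upward. A position with no move is L. Any other position is W if it can reach an L in one move, else L.
n=0: no move → L
n=1: reaches L-position 0 → W
n=2: reaches L-position 0 → W
n=3: reaches L-position 0 → W
n=4: only reaches 2(W), 3(W), all W → L
n=5: reaches L-position 0 → W
n=6: reaches L-position 4 → W
n=7: reaches L-position 0 → W
n=8: reaches L-position 4 → W
n=9: only reaches 6(W), 8(W), all W → L
n=10: reaches L-position 9 → W
n=11: reaches L-position 0 → W
n=12: reaches L-position 9 → W
n=13: reaches L-position 0 → W
n=14: only reaches 7(W), 12(W), 13(W), all W → L
n=15: reaches L-position 14 → W
n=16: reaches L-position 14 → W
n=17: reaches L-position 0 → W
n=18: reaches L-position 9 → W
n=19: reaches L-position 0 → W
n=20: only reaches 10(W), 15(W), 16(W), 18(W), 19(W), all W → L
n=21: reaches L-position 14 → W
n=22: reaches L-position 20 → W
n=23: reaches L-position 0 → W
n=24: reaches L-position 20 → W
n=25: reaches L-position 20 → W
n=26: only reaches 13(W), 24(W), 25(W), all W → L
n=27: reaches L-position 26 → W
n=28: reaches L-position 14 → W
n=29: reaches L-position 0 → W
n=30: reaches L-position 20 → W
n=31: reaches L-position 0 → W
Reading off the rows marked L gives the requested list; there are 6 such values of n.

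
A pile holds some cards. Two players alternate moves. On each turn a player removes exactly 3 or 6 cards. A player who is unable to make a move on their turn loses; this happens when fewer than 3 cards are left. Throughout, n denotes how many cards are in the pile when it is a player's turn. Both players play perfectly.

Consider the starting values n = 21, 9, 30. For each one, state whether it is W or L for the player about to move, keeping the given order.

Label each position W (a win for the player to move) or L (a loss). A position with no legal move is L; any other position is W exactly when some move reaches an L, and L when every move reaches a W.
n=0: no move → L
n=1: no move → L
n=2: no move → L
n=3: reaches L-position 0 → W
n=4: reaches L-position 1 → W
n=5: reaches L-position 2 → W
n=6: reaches L-position 0 → W
n=7: reaches L-position 1 → W
n=8: reaches L-position 2 → W
n=9: only reaches 6(W), 3(W), all W → L
n=10: only reaches 7(W), 4(W), all W → L
n=11: only reaches 8(W), 5(W), all W → L
n=12: reaches L-position 9 → W
n=13: reaches L-position 10 → W
n=14: reaches L-position 11 → W
n=15: reaches L-position 9 → W
n=16: reaches L-position 10 → W
n=17: reaches L-position 11 → W
n=18: only reaches 15(W), 12(W), all W → L
n=19: only reaches 16(W), 13(W), all W → L
n=20: only reaches 17(W), 14(W), all W → L
n=21: reaches L-position 18 → W
n=22: reaches L-position 19 → W
n=23: reaches L-position 20 → W
n=24: reaches L-position 18 → W
n=25: reaches L-position 19 → W
n=26: reaches L-position 20 → W
n=27: only reaches 24(W), 21(W), all W → L
n=28: only reaches 25(W), 22(W), all W → L
n=29: only reaches 26(W), 23(W), all W → L
n=30: reaches L-position 27 → W

21: W, 9: L, 30: W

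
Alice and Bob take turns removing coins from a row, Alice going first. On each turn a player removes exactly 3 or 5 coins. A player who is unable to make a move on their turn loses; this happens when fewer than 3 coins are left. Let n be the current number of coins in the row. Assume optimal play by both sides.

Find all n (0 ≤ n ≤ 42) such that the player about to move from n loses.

Positions with no move are L. A position that does have a move is losing for the player to move precisely when every available move leads to a winning position for the opponent. Fill in the labels:
n=0: no move → L
n=1: no move → L
n=2: no move → L
n=3: W (go to 0, an L position)
n=4: W (go to 1, an L position)
n=5: W (go to 2, an L position)
n=6: W (go to 1, an L position)
n=7: W (go to 2, an L position)
n=8: L (options 5(W), 3(W) are all W)
n=9: L (options 6(W), 4(W) are all W)
n=10: L (options 7(W), 5(W) are all W)
n=11: W (go to 8, an L position)
n=12: W (go to 9, an L position)
n=13: W (go to 10, an L position)
n=14: W (go to 9, an L position)
n=15: W (go to 10, an L position)
n=16: L (options 13(W), 11(W) are all W)
n=17: L (options 14(W), 12(W) are all W)
n=18: L (options 15(W), 13(W) are all W)
n=19: W (go to 16, an L position)
n=20: W (go to 17, an L position)
n=21: W (go to 18, an L position)
n=22: W (go to 17, an L position)
n=23: W (go to 18, an L position)
n=24: L (options 21(W), 19(W) are all W)
n=25: L (options 22(W), 20(W) are all W)
n=26: L (options 23(W), 21(W) are all W)
n=27: W (go to 24, an L position)
n=28: W (go to 25, an L position)
n=29: W (go to 26, an L position)
n=30: W (go to 25, an L position)
n=31: W (go to 26, an L position)
n=32: L (options 29(W), 27(W) are all W)
n=33: L (options 30(W), 28(W) are all W)
n=34: L (options 31(W), 29(W) are all W)
n=35: W (go to 32, an L position)
n=36: W (go to 33, an L position)
n=37: W (go to 34, an L position)
n=38: W (go to 33, an L position)
n=39: W (go to 34, an L position)
n=40: L (options 37(W), 35(W) are all W)
n=41: L (options 38(W), 36(W) are all W)
n=42: L (options 39(W), 37(W) are all W)
Reading off the rows marked L gives the requested list; there are 18 such values of n.

0, 1, 2, 8, 9, 10, 16, 17, 18, 24, 25, 26, 32, 33, 34, 40, 41, 42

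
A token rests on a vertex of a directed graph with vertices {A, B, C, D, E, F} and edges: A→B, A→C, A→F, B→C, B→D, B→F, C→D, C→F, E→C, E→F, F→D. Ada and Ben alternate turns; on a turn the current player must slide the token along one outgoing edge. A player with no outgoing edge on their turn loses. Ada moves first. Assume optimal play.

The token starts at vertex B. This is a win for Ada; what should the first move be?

Label each position W (a win for the player to move) or L (a loss). A position with no legal move is L; any other position is W exactly when some move reaches an L, and L when every move reaches a W.
Every edge goes from a vertex to one that appears earlier in the order D, F, C, B, E, A, so processing vertices in that order labels each vertex after all of its successors.
D: no outgoing edge → L
F: can move to D, which is L ⇒ W
C: can move to D, which is L ⇒ W
B: can move to D, which is L ⇒ W
E: moves to C(W), F(W); every one is W ⇒ L
A: moves to B(W), C(W), F(W); every one is W ⇒ L
From B, the L positions reachable in one move are: D.

Move to D.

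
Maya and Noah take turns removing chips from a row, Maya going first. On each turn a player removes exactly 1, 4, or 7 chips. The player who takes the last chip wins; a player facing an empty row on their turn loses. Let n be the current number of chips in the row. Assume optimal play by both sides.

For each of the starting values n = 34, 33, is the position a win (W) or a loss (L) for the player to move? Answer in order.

Build the W/L table. Terminal = L. A non-terminal position is W if it has a move to some L; otherwise it is L.
n=0: no move → L
n=1: can move to 0, which is L ⇒ W
n=2: the only move is to 1(W), a W ⇒ L
n=3: can move to 2, which is L ⇒ W
n=4: can move to 0, which is L ⇒ W
n=5: moves to 4(W), 1(W); every one is W ⇒ L
n=6: can move to 5, which is L ⇒ W
n=7: can move to 0, which is L ⇒ W
n=8: moves to 7(W), 4(W), 1(W); every one is W ⇒ L
n=9: can move to 8, which is L ⇒ W
n=10: moves to 9(W), 6(W), 3(W); every one is W ⇒ L
n=11: can move to 10, which is L ⇒ W
n=12: can move to 8, which is L ⇒ W
n=13: moves to 12(W), 9(W), 6(W); every one is W ⇒ L
n=14: can move to 13, which is L ⇒ W
n=15: can move to 8, which is L ⇒ W
n=16: moves to 15(W), 12(W), 9(W); every one is W ⇒ L
n=17: can move to 16, which is L ⇒ W
n=18: moves to 17(W), 14(W), 11(W); every one is W ⇒ L
n=19: can move to 18, which is L ⇒ W
n=20: can move to 16, which is L ⇒ W
n=21: moves to 20(W), 17(W), 14(W); every one is W ⇒ L
n=22: can move to 21, which is L ⇒ W
n=23: can move to 16, which is L ⇒ W
n=24: moves to 23(W), 20(W), 17(W); every one is W ⇒ L
n=25: can move to 24, which is L ⇒ W
n=26: moves to 25(W), 22(W), 19(W); every one is W ⇒ L
n=27: can move to 26, which is L ⇒ W
n=28: can move to 24, which is L ⇒ W
n=29: moves to 28(W), 25(W), 22(W); every one is W ⇒ L
n=30: can move to 29, which is L ⇒ W
n=31: can move to 24, which is L ⇒ W
n=32: moves to 31(W), 28(W), 25(W); every one is W ⇒ L
n=33: can move to 32, which is L ⇒ W
n=34: moves to 33(W), 30(W), 27(W); every one is W ⇒ L

34: L, 33: W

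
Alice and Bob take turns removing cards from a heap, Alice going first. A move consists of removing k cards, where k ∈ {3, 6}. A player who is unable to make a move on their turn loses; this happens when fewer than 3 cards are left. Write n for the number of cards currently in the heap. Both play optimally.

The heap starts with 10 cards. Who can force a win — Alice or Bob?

Bob wins.

Classify positions by backward induction: terminal positions (no move available) are L. From any other position, the mover wins iff some move reaches an L.
n=0: no move → L
n=1: no move → L
n=2: no move → L
n=3: W (go to 0, an L position)
n=4: W (go to 1, an L position)
n=5: W (go to 2, an L position)
n=6: W (go to 0, an L position)
n=7: W (go to 1, an L position)
n=8: W (go to 2, an L position)
n=9: L (options 6(W), 3(W) are all W)
n=10: L (options 7(W), 4(W) are all W)
Every move from 10 reaches a W position, so the mover loses.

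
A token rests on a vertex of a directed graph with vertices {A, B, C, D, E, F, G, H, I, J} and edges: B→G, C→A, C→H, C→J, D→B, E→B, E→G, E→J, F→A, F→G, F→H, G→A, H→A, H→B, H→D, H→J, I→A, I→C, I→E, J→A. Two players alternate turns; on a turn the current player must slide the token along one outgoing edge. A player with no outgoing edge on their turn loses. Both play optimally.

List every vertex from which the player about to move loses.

Classify positions by backward induction: terminal positions (no move available) are L. From any other position, the mover wins iff some move reaches an L.
Every edge goes from a vertex to one that appears earlier in the order A, J, G, B, D, E, H, C, I, F, so processing vertices in that order labels each vertex after all of its successors.
A: no outgoing edge → L
J: reaches L-position A → W
G: reaches L-position A → W
B: only reaches G(W), which is W → L
D: reaches L-position B → W
E: reaches L-position B → W
H: reaches L-position B → W
C: reaches L-position A → W
I: reaches L-position A → W
F: reaches L-position A → W
The losing starting vertices are exactly the entries labelled L in this table (2 of them).

A, B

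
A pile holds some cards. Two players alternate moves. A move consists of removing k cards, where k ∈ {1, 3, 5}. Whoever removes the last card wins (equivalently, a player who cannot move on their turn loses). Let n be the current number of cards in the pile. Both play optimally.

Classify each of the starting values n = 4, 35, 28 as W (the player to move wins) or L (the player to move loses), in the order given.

Compute win/loss labels from the base case upward. A position with no move is L. Any other position is W if it can reach an L in one move, else L.
n=0: no move → L
n=1: W (go to 0, an L position)
n=2: L (sole option 1(W) is W)
n=3: W (go to 2, an L position)
n=4: L (options 3(W), 1(W) are all W)
n=5: W (go to 4, an L position)
n=6: L (options 5(W), 3(W), 1(W) are all W)
n=7: W (go to 6, an L position)
n=8: L (options 7(W), 5(W), 3(W) are all W)
n=9: W (go to 8, an L position)
n=10: L (options 9(W), 7(W), 5(W) are all W)
n=11: W (go to 10, an L position)
n=12: L (options 11(W), 9(W), 7(W) are all W)
n=13: W (go to 12, an L position)
n=14: L (options 13(W), 11(W), 9(W) are all W)
n=15: W (go to 14, an L position)
n=16: L (options 15(W), 13(W), 11(W) are all W)
n=17: W (go to 16, an L position)
n=18: L (options 17(W), 15(W), 13(W) are all W)
n=19: W (go to 18, an L position)
n=20: L (options 19(W), 17(W), 15(W) are all W)
n=21: W (go to 20, an L position)
n=22: L (options 21(W), 19(W), 17(W) are all W)
n=23: W (go to 22, an L position)
n=24: L (options 23(W), 21(W), 19(W) are all W)
n=25: W (go to 24, an L position)
n=26: L (options 25(W), 23(W), 21(W) are all W)
n=27: W (go to 26, an L position)
n=28: L (options 27(W), 25(W), 23(W) are all W)
n=29: W (go to 28, an L position)
n=30: L (options 29(W), 27(W), 25(W) are all W)
n=31: W (go to 30, an L position)
n=32: L (options 31(W), 29(W), 27(W) are all W)
n=33: W (go to 32, an L position)
n=34: L (options 33(W), 31(W), 29(W) are all W)
n=35: W (go to 34, an L position)

4: L, 35: W, 28: L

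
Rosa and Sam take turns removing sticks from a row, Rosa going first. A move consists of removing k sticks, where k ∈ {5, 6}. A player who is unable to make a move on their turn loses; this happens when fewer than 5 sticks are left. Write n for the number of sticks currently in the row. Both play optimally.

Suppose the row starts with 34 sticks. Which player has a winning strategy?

Build the W/L table. Terminal = L. A non-terminal position is W if it has a move to some L; otherwise it is L.
n=0: no move → L
n=1: no move → L
n=2: no move → L
n=3: no move → L
n=4: no move → L
n=5: reaches L-position 0 → W
n=6: reaches L-position 1 → W
n=7: reaches L-position 2 → W
n=8: reaches L-position 3 → W
n=9: reaches L-position 4 → W
n=10: reaches L-position 4 → W
n=11: only reaches 6(W), 5(W), all W → L
n=12: only reaches 7(W), 6(W), all W → L
n=13: only reaches 8(W), 7(W), all W → L
n=14: only reaches 9(W), 8(W), all W → L
n=15: only reaches 10(W), 9(W), all W → L
n=16: reaches L-position 11 → W
n=17: reaches L-position 12 → W
n=18: reaches L-position 13 → W
n=19: reaches L-position 14 → W
n=20: reaches L-position 15 → W
n=21: reaches L-position 15 → W
n=22: only reaches 17(W), 16(W), all W → L
n=23: only reaches 18(W), 17(W), all W → L
n=24: only reaches 19(W), 18(W), all W → L
n=25: only reaches 20(W), 19(W), all W → L
n=26: only reaches 21(W), 20(W), all W → L
n=27: reaches L-position 22 → W
n=28: reaches L-position 23 → W
n=29: reaches L-position 24 → W
n=30: reaches L-position 25 → W
n=31: reaches L-position 26 → W
n=32: reaches L-position 26 → W
n=33: only reaches 28(W), 27(W), all W → L
n=34: only reaches 29(W), 28(W), all W → L
Every move from 34 reaches a W position, so the mover loses.

Sam wins.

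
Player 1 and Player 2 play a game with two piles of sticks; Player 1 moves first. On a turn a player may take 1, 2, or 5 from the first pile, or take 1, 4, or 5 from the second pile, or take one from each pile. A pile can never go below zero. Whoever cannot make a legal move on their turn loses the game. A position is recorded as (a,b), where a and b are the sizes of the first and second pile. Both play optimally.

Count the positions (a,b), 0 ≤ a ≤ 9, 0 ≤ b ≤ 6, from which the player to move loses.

19

Label each position W (a win for the player to move) or L (a loss). A position with no legal move is L; any other position is W exactly when some move reaches an L, and L when every move reaches a W.
Every move lowers a or b (never raises either), so fill the grid row by row in increasing a, and left to right within a row: each cell's successors are then already labelled.
      b=0  b=1  b=2  b=3  b=4  b=5  b=6
a=0:    L    W    L    W    W    W    W
a=1:    W    W    W    W    L    W    L
a=2:    W    L    W    L    W    W    W
a=3:    L    W    W    W    W    W    W
a=4:    W    W    L    W    L    W    W
a=5:    W    L    W    W    W    W    W
a=6:    L    W    W    L    W    W    W
a=7:    W    W    L    W    W    L    W
a=8:    W    L    W    W    L    W    W
a=9:    L    W    W    L    W    W    L
Cells with no legal move (terminal, hence L): (0,0).
The remaining L cells, each justified by listing all of its moves:
(0,2): L (sole option (0,1)(W) is W)
(1,4): L (options (0,4)(W), (1,3)(W), (1,0)(W), (0,3)(W) are all W)
(1,6): L (options (0,6)(W), (1,5)(W), (1,2)(W), (1,1)(W), (0,5)(W) are all W)
(2,1): L (options (1,1)(W), (0,1)(W), (2,0)(W), (1,0)(W) are all W)
(2,3): L (options (1,3)(W), (0,3)(W), (2,2)(W), (1,2)(W) are all W)
(3,0): L (options (2,0)(W), (1,0)(W) are all W)
(4,2): L (options (3,2)(W), (2,2)(W), (4,1)(W), (3,1)(W) are all W)
(4,4): L (options (3,4)(W), (2,4)(W), (4,3)(W), (4,0)(W), (3,3)(W) are all W)
(5,1): L (options (4,1)(W), (3,1)(W), (0,1)(W), (5,0)(W), (4,0)(W) are all W)
(6,0): L (options (5,0)(W), (4,0)(W), (1,0)(W) are all W)
(6,3): L (options (5,3)(W), (4,3)(W), (1,3)(W), (6,2)(W), (5,2)(W) are all W)
(7,2): L (options (6,2)(W), (5,2)(W), (2,2)(W), (7,1)(W), (6,1)(W) are all W)
(7,5): L (options (6,5)(W), (5,5)(W), (2,5)(W), (7,4)(W), (7,1)(W), (7,0)(W), (6,4)(W) are all W)
(8,1): L (options (7,1)(W), (6,1)(W), (3,1)(W), (8,0)(W), (7,0)(W) are all W)
(8,4): L (options (7,4)(W), (6,4)(W), (3,4)(W), (8,3)(W), (8,0)(W), (7,3)(W) are all W)
(9,0): L (options (8,0)(W), (7,0)(W), (4,0)(W) are all W)
(9,3): L (options (8,3)(W), (7,3)(W), (4,3)(W), (9,2)(W), (8,2)(W) are all W)
(9,6): L (options (8,6)(W), (7,6)(W), (4,6)(W), (9,5)(W), (9,2)(W), (9,1)(W), (8,5)(W) are all W)
Every other cell has at least one move into one of the L cells above, so it is W.
L cells per row: a=0: 2, a=1: 2, a=2: 2, a=3: 1, a=4: 2, a=5: 1, a=6: 2, a=7: 2, a=8: 2, a=9: 3; total 19.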